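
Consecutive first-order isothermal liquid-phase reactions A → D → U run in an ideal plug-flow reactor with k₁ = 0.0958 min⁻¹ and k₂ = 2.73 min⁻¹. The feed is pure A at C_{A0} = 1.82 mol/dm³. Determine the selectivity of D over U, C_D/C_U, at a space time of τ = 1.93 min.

Solving the coupled first-order balances gives C_D(τ) = [k₁/(k₂−k₁)]·C_{A0}·(e^(−k₁τ) − e^(−k₂τ)).
e^(−k₁τ) = e^(−0.0958×1.93) = e^(−0.1849) = 0.8312; e^(−k₂τ) = e^(−5.269) = 0.005149.
C_D = 0.0958×1.82/(2.73−0.0958) × (0.8312−0.005149) = 0.06619×0.8260 = 0.05468 mol/dm³.
C_A = C_{A0}e^(−k₁τ) = 1.513 mol/dm³, so C_U = C_{A0}−C_A−C_D = 0.2526 mol/dm³; C_D/C_U = 0.216.

0.216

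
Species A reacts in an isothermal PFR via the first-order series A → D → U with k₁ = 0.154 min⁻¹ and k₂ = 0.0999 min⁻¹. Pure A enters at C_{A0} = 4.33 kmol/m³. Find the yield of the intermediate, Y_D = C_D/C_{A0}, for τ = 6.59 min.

0.442

The intermediate concentration in a first-order A→B→C sequence is C_D = k₁C_{A0}(e^(−k₁τ) − e^(−k₂τ))/(k₂−k₁).
e^(−k₁τ) = e^(−0.154×6.59) = e^(−1.015) = 0.3625; e^(−k₂τ) = e^(−0.6583) = 0.5177.
C_D = 0.154×4.33/(0.0999−0.154) × (0.3625−0.5177) = (-12.33)×(-0.1553) = 1.914 kmol/m³.
Y_D = C_D/C_{A0} = 1.914/4.33 = 0.442.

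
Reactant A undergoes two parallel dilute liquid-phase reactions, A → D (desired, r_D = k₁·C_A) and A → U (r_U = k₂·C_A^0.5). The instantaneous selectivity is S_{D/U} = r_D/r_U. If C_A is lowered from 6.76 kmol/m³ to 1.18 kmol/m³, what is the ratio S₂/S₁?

S_{D/U} = (k₁/k₂)·C_A^0.5, so S₂/S₁ = (C_{A,2}/C_{A,1})^0.5.
= (1.18/6.76)^0.5 = (0.1746)^0.5 = 0.418.

0.418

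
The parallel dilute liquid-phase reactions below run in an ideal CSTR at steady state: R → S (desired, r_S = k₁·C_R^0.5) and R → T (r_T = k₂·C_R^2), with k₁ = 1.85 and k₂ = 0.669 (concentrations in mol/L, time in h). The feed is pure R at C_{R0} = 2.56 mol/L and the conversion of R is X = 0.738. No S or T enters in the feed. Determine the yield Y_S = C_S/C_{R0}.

Exit C_R = C_{R0}(1−X) = 2.56×0.262 = 0.6707 mol/L.
Rates in a CSTR are evaluated at the outlet concentration: r_S = 1.85×0.6707^0.5 = 1.515, r_T = 0.669×0.6707^2 = 0.3010.
Fraction of consumed R going to S: r_S/(r_S+r_T) = 0.8343.
C_S = 0.8343·C_{R0}·X = 0.8343×2.56×0.738 = 1.58 mol/L; Y_S = C_S/C_{R0} = 0.616.

0.616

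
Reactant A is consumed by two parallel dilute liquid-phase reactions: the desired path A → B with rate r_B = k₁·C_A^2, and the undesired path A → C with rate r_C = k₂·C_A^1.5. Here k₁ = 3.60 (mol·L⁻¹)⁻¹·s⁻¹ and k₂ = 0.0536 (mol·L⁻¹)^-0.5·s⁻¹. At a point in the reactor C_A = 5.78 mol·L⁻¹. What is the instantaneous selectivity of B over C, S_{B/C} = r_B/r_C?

161

S_{B/C} = r_B/r_C = (k₁·C_A^2)/(k₂·C_A^1.5) = (k₁/k₂)·C_A^0.5.
= (3.60×5.780^2) / (0.0536×5.780^1.5) = 120.3/0.7448 = 161.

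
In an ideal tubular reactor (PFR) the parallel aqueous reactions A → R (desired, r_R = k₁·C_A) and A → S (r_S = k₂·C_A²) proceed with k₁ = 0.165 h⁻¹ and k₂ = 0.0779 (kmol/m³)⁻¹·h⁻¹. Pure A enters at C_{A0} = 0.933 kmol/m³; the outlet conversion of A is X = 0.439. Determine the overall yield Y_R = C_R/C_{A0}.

C_A = C_{A0}(1−X) = 0.5234 kmol/m³.
Along a PFR/batch, dC_R/dC_A = −r_R/(r_R+r_S) = −k₁/(k₁+k₂·C_A).
Integrating from C_{A0} to C_A: C_R = (0.165/0.0779)·ln[(0.165+0.0779·0.933)/(0.165+0.0779·0.523)] = 2.118·ln(0.2377/0.2058) = 0.3053 kmol/m³.
Y_R = C_R/C_{A0} = 0.3053/0.933 = 0.327.

0.327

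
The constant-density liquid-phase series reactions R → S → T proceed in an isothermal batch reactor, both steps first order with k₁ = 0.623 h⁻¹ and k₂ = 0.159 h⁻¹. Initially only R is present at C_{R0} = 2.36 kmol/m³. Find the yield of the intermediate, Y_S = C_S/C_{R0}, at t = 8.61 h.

For first-order series with pure R initially, C_S(t) = k₁C_{R0}/(k₂−k₁)·(e^(−k₁t) − e^(−k₂t)).
e^(−k₁t) = e^(−0.623×8.61) = e^(−5.364) = 0.004682; e^(−k₂t) = e^(−1.369) = 0.2544.
C_S = 0.623×2.36/(0.159−0.623) × (0.004682−0.2544) = (-3.169)×(-0.2497) = 0.7912 kmol/m³.
Y_S = C_S/C_{R0} = 0.7912/2.36 = 0.335.

0.335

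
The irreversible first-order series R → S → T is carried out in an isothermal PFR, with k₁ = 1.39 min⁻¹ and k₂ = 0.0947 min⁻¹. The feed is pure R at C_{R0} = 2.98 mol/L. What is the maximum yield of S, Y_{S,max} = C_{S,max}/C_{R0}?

0.822

For a first-order series the maximum intermediate yield is C_{S,max}/C_{R0} = (k₁/k₂)^[k₂/(k₂−k₁)].
= (1.39/0.0947)^(0.0947/(0.0947−1.39)) = (14.68)^(-0.07311) = 0.8217.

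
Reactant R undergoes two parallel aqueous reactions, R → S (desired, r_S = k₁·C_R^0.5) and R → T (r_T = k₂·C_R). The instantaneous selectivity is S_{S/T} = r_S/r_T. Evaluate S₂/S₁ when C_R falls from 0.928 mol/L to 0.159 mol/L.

2.42

S_{S/T} = (k₁/k₂)·C_R^-0.5, so S₂/S₁ = (C_{R,2}/C_{R,1})^-0.5.
= (0.159/0.928)^(-0.5) = (0.1713)^(-0.5) = 2.42.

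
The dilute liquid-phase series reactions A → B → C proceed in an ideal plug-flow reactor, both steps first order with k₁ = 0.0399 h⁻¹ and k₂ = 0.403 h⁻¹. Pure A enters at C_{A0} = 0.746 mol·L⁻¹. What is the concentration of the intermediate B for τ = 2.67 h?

0.0457 mol·L⁻¹

Solving the coupled first-order balances gives C_B(τ) = [k₁/(k₂−k₁)]·C_{A0}·(e^(−k₁τ) − e^(−k₂τ)).
e^(−k₁τ) = e^(−0.0399×2.67) = e^(−0.1065) = 0.8989; e^(−k₂τ) = e^(−1.076) = 0.3410.
C_B = 0.0399×0.746/(0.403−0.0399) × (0.8989−0.3410) = 0.08198×0.5580 = 0.04574 mol·L⁻¹.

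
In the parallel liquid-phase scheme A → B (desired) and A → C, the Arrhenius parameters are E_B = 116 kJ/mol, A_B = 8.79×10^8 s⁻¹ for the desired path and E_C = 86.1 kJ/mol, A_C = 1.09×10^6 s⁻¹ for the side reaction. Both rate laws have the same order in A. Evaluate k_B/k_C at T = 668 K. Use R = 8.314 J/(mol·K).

3.70

k_B/k_C = (A_B/A_C)·exp[−(E_B−E_C)/(RT)] = (A_B/A_C)·exp[(E_C−E_B)/(RT)].
(E_C−E_B)/(RT) = (86.1−116)×10³/(8.314×668) = -29900/5554 = -5.384.
k_B/k_C = (8.79×10^8/1.09×10^6)·exp(-5.384) = 806.4 × 0.004591 = 3.70.
Since E_B > E_C, raising the temperature improves selectivity toward B.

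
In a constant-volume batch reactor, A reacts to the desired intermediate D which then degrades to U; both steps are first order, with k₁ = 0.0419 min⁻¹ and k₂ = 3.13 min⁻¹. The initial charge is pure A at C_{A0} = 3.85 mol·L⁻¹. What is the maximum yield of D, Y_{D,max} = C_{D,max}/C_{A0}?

0.0126

For a first-order series the maximum intermediate yield is C_{D,max}/C_{A0} = (k₁/k₂)^[k₂/(k₂−k₁)].
= (0.0419/3.13)^(3.13/(3.13−0.0419)) = (0.01339)^(1.014) = 0.01263.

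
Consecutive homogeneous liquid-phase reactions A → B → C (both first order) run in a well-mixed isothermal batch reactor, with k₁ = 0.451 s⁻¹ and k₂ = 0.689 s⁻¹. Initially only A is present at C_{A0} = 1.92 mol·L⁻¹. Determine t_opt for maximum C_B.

1.78 s

The intermediate peaks when r₁ = r₂, i.e. k₁e^(−k₁t) = k₂e^(−k₂t), giving t_opt = ln(k₂/k₁)/(k₂−k₁).
= ln(0.689/0.451)/(0.689−0.451) = ln(1.528)/0.2380 = 0.4238/0.2380 = 1.78 s.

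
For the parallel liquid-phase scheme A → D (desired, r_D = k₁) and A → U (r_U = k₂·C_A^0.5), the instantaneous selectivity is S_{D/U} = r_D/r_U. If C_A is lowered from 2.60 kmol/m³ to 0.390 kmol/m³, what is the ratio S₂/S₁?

S_{D/U} = (k₁/k₂)·C_A^-0.5, so S₂/S₁ = (C_{A,2}/C_{A,1})^-0.5.
= (0.390/2.60)^(-0.5) = (0.1500)^(-0.5) = 2.58.

2.58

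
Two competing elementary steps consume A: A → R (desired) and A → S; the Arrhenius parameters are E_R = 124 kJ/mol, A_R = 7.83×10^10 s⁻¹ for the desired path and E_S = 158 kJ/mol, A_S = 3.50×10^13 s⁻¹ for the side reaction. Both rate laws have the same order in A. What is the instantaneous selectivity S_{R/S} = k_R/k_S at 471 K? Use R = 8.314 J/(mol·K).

With equal orders, S_{R/S} = k_R/k_S = (A_R/A_S)·exp[(E_S−E_R)/(RT)].
(E_S−E_R)/(RT) = (158−124)×10³/(8.314×471) = 34000/3916 = 8.683.
k_R/k_S = (7.83×10^10/3.50×10^13)·exp(8.683) = 0.002237 × 5899 = 13.2.

13.2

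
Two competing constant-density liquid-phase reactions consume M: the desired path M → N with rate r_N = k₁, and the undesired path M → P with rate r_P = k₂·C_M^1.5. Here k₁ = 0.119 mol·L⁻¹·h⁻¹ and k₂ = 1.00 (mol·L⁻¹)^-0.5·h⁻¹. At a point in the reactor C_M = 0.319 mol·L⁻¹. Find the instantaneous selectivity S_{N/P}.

0.660

S_{N/P} = r_N/r_P = (k₁)/(k₂·C_M^1.5) = (k₁/k₂)·C_M^-1.5.
= (0.119) / (1.00×0.3190^1.5) = 0.1190/0.1802 = 0.660.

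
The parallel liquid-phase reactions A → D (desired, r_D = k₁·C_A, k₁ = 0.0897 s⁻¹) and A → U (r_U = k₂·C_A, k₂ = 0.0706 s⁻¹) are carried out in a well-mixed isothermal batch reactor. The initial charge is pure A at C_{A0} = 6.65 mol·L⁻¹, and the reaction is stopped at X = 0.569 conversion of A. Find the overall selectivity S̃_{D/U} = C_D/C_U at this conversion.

1.27

C_A = C_{A0}(1−X) = 2.866 mol·L⁻¹.
Both paths are first order in A, so the instantaneous fraction to D is constant: dC_D/d(−C_A) = k₁/(k₁+k₂) = 0.5596.
C_D = 0.5596·(C_{A0}−C_A) = 0.5596×3.784 = 2.12 mol·L⁻¹.
C_U = (C_{A0}−C_A)−C_D = 1.666 mol·L⁻¹; S̃_{D/U} = 2.117/1.666 = 1.27.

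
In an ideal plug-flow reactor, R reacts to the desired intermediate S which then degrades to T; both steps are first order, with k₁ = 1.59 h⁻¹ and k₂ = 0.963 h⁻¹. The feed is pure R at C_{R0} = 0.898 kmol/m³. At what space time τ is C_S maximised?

0.800 h

For first-order series the maximum of C_S occurs at τ_opt = ln(k₂/k₁)/(k₂−k₁).
= ln(0.963/1.59)/(0.963−1.59) = ln(0.6057)/-0.6270 = -0.5014/-0.6270 = 0.800 h.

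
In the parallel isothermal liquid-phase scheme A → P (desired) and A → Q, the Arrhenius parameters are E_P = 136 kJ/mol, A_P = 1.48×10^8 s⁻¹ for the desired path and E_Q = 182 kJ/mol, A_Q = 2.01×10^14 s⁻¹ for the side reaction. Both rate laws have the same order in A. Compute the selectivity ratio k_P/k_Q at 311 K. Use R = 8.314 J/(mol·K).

39.2

Since both paths have the same order in A, the concentration cancels and S_{P/Q} = k_P/k_Q = (A_P/A_Q)·exp[(E_Q−E_P)/(RT)].
(E_Q−E_P)/(RT) = (182−136)×10³/(8.314×311) = 46000/2586 = 17.79.
k_P/k_Q = (1.48×10^8/2.01×10^14)·exp(17.79) = 7.363×10^-7 × 5.325×10^7 = 39.2.
Since E_P < E_Q, lowering the temperature improves selectivity toward P.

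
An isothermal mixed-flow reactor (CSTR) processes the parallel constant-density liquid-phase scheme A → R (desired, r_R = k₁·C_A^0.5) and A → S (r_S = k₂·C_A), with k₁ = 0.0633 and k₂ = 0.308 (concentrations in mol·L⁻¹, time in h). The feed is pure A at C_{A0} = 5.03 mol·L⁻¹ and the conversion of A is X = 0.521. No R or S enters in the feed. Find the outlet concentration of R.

Exit C_A = C_{A0}(1−X) = 5.03×0.479 = 2.409 mol·L⁻¹.
A CSTR operates uniformly at the exit composition, giving r_R = 0.09826 and r_S = 0.7421 (each k·C_A^n at C_A = 2.409).
Fraction of consumed A going to R: r_R/(r_R+r_S) = 0.1169.
C_R = 0.1169·C_{A0}·X = 0.1169×5.03×0.521 = 0.306 mol·L⁻¹.

0.306 mol·L⁻¹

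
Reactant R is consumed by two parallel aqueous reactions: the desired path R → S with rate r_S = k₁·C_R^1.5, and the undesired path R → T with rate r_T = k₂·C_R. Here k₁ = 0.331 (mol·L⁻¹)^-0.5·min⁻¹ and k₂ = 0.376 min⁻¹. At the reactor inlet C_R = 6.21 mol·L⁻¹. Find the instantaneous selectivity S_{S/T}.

2.19

S_{S/T} = r_S/r_T = (k₁·C_R^1.5)/(k₂·C_R) = (k₁/k₂)·C_R^0.5.
= (0.331×6.210^1.5) / (0.376×6.210) = 5.122/2.335 = 2.19.
Since the desired path is higher order in R, keeping C_R high (PFR or concentrated feed) favours S.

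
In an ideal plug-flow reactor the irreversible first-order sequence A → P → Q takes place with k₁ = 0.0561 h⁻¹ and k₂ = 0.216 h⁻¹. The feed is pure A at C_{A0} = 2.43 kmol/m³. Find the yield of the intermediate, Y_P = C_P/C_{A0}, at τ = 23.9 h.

0.0898

The intermediate concentration in a first-order A→B→C sequence is C_P = k₁C_{A0}(e^(−k₁τ) − e^(−k₂τ))/(k₂−k₁).
e^(−k₁τ) = e^(−0.0561×23.9) = e^(−1.341) = 0.2616; e^(−k₂τ) = e^(−5.162) = 0.005728.
C_P = 0.0561×2.43/(0.216−0.0561) × (0.2616−0.005728) = 0.8526×0.2559 = 0.2182 kmol/m³.
Y_P = C_P/C_{A0} = 0.2182/2.43 = 0.0898.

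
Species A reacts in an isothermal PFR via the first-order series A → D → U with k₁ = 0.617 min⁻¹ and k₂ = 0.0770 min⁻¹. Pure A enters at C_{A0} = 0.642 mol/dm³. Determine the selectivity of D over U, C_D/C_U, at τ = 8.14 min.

For first-order series with pure A initially, C_D(τ) = k₁C_{A0}/(k₂−k₁)·(e^(−k₁τ) − e^(−k₂τ)).
e^(−k₁τ) = e^(−0.617×8.14) = e^(−5.022) = 0.006589; e^(−k₂τ) = e^(−0.6268) = 0.5343.
C_D = 0.617×0.642/(0.0770−0.617) × (0.006589−0.5343) = (-0.7335)×(-0.5277) = 0.3871 mol/dm³.
C_A = C_{A0}e^(−k₁τ) = 0.004230 mol/dm³, so C_U = C_{A0}−C_A−C_D = 0.2507 mol/dm³; C_D/C_U = 1.54.

1.54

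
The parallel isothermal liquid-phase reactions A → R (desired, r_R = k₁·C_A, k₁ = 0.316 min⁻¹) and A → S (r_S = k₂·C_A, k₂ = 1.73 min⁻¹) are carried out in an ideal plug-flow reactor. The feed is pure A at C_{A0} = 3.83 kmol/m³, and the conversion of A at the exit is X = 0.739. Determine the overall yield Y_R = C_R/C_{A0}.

0.114

C_A = C_{A0}(1−X) = 0.9996 kmol/m³.
Both paths are first order in A, so the instantaneous fraction to R is constant: dC_R/d(−C_A) = k₁/(k₁+k₂) = 0.1544.
C_R = 0.1544·(C_{A0}−C_A) = 0.1544×2.830 = 0.437 kmol/m³.
Y_R = C_R/C_{A0} = 0.4371/3.83 = 0.114.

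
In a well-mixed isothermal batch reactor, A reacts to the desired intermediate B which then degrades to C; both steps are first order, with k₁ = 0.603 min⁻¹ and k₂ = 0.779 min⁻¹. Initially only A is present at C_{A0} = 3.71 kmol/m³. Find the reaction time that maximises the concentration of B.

The intermediate peaks when r₁ = r₂, i.e. k₁e^(−k₁t) = k₂e^(−k₂t), giving t_opt = ln(k₂/k₁)/(k₂−k₁).
= ln(0.779/0.603)/(0.779−0.603) = ln(1.292)/0.1760 = 0.2561/0.1760 = 1.46 min.

1.46 min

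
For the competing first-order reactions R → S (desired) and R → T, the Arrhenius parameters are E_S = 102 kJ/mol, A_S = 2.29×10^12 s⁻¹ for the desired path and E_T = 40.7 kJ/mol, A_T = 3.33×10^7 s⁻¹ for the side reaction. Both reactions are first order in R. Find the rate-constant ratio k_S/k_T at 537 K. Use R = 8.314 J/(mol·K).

0.0749

Since both paths have the same order in R, the concentration cancels and S_{S/T} = k_S/k_T = (A_S/A_T)·exp[(E_T−E_S)/(RT)].
(E_T−E_S)/(RT) = (40.7−102)×10³/(8.314×537) = -61300/4465 = -13.73.
k_S/k_T = (2.29×10^12/3.33×10^7)·exp(-13.73) = 68769 × 1.089×10^-6 = 0.0749.
Since E_S > E_T, raising the temperature improves selectivity toward S.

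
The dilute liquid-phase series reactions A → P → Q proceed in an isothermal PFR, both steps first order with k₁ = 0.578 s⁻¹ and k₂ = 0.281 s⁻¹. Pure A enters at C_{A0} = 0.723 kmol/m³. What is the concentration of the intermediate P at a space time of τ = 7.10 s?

Solving the coupled first-order balances gives C_P(τ) = [k₁/(k₂−k₁)]·C_{A0}·(e^(−k₁τ) − e^(−k₂τ)).
e^(−k₁τ) = e^(−0.578×7.10) = e^(−4.104) = 0.01651; e^(−k₂τ) = e^(−1.995) = 0.1360.
C_P = 0.578×0.723/(0.281−0.578) × (0.01651−0.1360) = (-1.407)×(-0.1195) = 0.1681 kmol/m³.

0.168 kmol/m³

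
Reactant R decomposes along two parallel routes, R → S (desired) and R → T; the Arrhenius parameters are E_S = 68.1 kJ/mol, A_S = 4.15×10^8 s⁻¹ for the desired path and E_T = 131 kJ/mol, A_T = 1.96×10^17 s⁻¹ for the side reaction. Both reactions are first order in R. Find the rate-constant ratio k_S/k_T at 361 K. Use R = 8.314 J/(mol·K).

With equal orders, S_{S/T} = k_S/k_T = (A_S/A_T)·exp[(E_T−E_S)/(RT)].
(E_T−E_S)/(RT) = (131−68.1)×10³/(8.314×361) = 62900/3001 = 20.96.
k_S/k_T = (4.15×10^8/1.96×10^17)·exp(20.96) = 2.117×10^-9 × 1.264×10^9 = 2.68.
Since E_S < E_T, lowering the temperature improves selectivity toward S.

2.68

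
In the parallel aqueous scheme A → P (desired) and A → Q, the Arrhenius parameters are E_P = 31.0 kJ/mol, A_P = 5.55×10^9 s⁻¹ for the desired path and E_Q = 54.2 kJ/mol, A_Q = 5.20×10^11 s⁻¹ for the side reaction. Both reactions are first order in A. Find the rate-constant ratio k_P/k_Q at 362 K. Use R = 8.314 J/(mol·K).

Since both paths have the same order in A, the concentration cancels and S_{P/Q} = k_P/k_Q = (A_P/A_Q)·exp[(E_Q−E_P)/(RT)].
(E_Q−E_P)/(RT) = (54.2−31.0)×10³/(8.314×362) = 23200/3010 = 7.708.
k_P/k_Q = (5.55×10^9/5.20×10^11)·exp(7.708) = 0.01067 × 2227 = 23.8.
Since E_P < E_Q, lowering the temperature improves selectivity toward P.

23.8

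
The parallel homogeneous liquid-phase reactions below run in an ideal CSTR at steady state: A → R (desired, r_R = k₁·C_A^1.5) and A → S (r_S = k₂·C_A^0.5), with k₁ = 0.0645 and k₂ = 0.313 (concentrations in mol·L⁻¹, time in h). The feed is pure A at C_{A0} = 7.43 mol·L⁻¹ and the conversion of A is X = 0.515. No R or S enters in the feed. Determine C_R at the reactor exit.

1.63 mol·L⁻¹

Exit C_A = C_{A0}(1−X) = 7.43×0.485 = 3.604 mol·L⁻¹.
In a CSTR the entire volume is at exit conditions, so r_R = 0.0645×3.604^1.5 = 0.4412 and r_S = 0.313×3.604^0.5 = 0.5942.
Fraction of consumed A going to R: r_R/(r_R+r_S) = 0.4261.
C_R = 0.4261·C_{A0}·X = 0.4261×7.43×0.515 = 1.63 mol·L⁻¹.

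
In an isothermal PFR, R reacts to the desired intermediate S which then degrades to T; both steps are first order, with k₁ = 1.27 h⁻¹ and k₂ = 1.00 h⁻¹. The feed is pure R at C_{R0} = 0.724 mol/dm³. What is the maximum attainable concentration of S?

0.299 mol/dm³

At the optimum, C_{S,max}/C_{R0} = (k₁/k₂)^[k₂/(k₂−k₁)].
= (1.27/1.00)^(1.00/(1.00−1.27)) = (1.270)^(-3.704) = 0.4126.
C_{S,max} = 0.4126×0.724 = 0.299 mol/dm³.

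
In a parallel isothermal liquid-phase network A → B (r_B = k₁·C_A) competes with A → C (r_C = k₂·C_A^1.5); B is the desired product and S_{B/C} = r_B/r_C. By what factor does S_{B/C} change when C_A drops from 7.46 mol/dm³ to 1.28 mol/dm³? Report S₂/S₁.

2.41

S_{B/C} = (k₁/k₂)·C_A^-0.5, so S₂/S₁ = (C_{A,2}/C_{A,1})^-0.5.
= (1.28/7.46)^(-0.5) = (0.1716)^(-0.5) = 2.41.
Selectivity toward B rises as C_A falls — low-concentration operation is favoured.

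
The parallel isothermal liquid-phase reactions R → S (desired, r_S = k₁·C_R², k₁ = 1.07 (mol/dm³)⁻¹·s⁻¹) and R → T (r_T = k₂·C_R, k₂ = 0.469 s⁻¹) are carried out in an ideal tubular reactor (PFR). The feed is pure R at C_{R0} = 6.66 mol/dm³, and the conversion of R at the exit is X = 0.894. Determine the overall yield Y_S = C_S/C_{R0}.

0.774

C_R = C_{R0}(1−X) = 0.7060 mol/dm³.
Along a PFR/batch, dC_T/dC_R = −r_T/(r_S+r_T) = −k₂/(k₂+k₁·C_R).
Integrating from C_{R0} to C_R: C_T = (0.469/1.07)·ln[(0.469+1.07·6.66)/(0.469+1.07·0.706)] = 0.4383·ln(7.595/1.224) = 0.8000 mol/dm³.
Then C_S = (C_{R0}−C_R) − C_T = 5.954 − 0.8000 = 5.154 mol/dm³.
Y_S = C_S/C_{R0} = 5.154/6.66 = 0.774.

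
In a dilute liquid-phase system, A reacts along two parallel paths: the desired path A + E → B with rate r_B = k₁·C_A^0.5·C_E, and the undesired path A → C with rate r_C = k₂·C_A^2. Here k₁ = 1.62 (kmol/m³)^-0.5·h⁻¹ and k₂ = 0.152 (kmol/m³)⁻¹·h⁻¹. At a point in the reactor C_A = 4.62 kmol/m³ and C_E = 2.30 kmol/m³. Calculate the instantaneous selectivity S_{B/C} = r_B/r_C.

S_{B/C} = r_B/r_C = (k₁·C_A^0.5·C_E)/(k₂·C_A^2) = (k₁/k₂)·C_A^-1.5·C_E.
= (1.62×4.620^0.5×2.300) / (0.152×4.620^2) = 8.009/3.244 = 2.47.

2.47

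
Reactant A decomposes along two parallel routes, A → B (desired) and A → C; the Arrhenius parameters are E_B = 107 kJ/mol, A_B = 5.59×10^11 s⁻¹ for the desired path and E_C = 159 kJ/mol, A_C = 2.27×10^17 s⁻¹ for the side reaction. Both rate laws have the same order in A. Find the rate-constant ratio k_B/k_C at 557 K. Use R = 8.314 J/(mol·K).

0.185

With equal orders, S_{B/C} = k_B/k_C = (A_B/A_C)·exp[(E_C−E_B)/(RT)].
(E_C−E_B)/(RT) = (159−107)×10³/(8.314×557) = 52000/4631 = 11.23.
k_B/k_C = (5.59×10^11/2.27×10^17)·exp(11.23) = 2.463×10^-6 × 75277 = 0.185.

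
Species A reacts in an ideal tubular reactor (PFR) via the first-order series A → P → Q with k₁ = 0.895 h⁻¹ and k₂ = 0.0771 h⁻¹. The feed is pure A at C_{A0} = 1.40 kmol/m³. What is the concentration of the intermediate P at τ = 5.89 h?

Solving the coupled first-order balances gives C_P(τ) = [k₁/(k₂−k₁)]·C_{A0}·(e^(−k₁τ) − e^(−k₂τ)).
e^(−k₁τ) = e^(−0.895×5.89) = e^(−5.272) = 0.005136; e^(−k₂τ) = e^(−0.4541) = 0.6350.
C_P = 0.895×1.40/(0.0771−0.895) × (0.005136−0.6350) = (-1.532)×(-0.6299) = 0.9649 kmol/m³.

0.965 kmol/m³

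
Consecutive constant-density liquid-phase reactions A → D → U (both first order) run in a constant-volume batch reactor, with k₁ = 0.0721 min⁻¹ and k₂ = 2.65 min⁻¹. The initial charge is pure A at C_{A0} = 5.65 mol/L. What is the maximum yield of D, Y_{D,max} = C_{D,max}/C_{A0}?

0.0246

Evaluating C_D at t_opt = ln(k₂/k₁)/(k₂−k₁) gives C_{D,max}/C_{A0} = (k₁/k₂)^[k₂/(k₂−k₁)].
= (0.0721/2.65)^(2.65/(2.65−0.0721)) = (0.02721)^(1.028) = 0.02460.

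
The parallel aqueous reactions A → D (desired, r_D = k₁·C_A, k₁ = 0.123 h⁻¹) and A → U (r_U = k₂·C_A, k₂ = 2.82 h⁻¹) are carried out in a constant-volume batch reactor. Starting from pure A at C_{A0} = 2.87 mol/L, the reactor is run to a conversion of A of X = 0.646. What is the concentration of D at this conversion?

C_A = C_{A0}(1−X) = 1.016 mol/L.
Both paths are first order in A, so the instantaneous fraction to D is constant: dC_D/d(−C_A) = k₁/(k₁+k₂) = 0.04179.
C_D = 0.04179·(C_{A0}−C_A) = 0.04179×1.854 = 0.0775 mol/L.

0.0775 mol/L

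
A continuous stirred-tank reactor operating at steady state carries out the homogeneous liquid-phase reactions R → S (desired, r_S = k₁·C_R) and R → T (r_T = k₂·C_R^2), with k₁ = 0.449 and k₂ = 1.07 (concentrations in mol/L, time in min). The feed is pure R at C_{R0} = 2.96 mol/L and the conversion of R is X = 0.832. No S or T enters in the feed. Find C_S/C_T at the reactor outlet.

0.844

Exit C_R = C_{R0}(1−X) = 2.96×0.168 = 0.4973 mol/L.
In a CSTR the entire volume is at exit conditions, so r_S = 0.449×0.4973 = 0.2233 and r_T = 1.07×0.4973^2 = 0.2646.
Overall selectivity = C_S/C_T = r_Sτ/(r_Tτ) = r_S/r_T = 0.844.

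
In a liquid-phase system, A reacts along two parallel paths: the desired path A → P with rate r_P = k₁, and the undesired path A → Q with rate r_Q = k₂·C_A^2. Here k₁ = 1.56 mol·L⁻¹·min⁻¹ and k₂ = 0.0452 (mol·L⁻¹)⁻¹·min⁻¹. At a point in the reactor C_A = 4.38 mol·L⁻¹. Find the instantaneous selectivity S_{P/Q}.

S_{P/Q} = r_P/r_Q = (k₁)/(k₂·C_A^2) = (k₁/k₂)·C_A^-2.
= (1.56) / (0.0452×4.380^2) = 1.560/0.8671 = 1.80.
The undesired path is higher order in A, so low C_A (CSTR or dilute feed) favours P.

1.80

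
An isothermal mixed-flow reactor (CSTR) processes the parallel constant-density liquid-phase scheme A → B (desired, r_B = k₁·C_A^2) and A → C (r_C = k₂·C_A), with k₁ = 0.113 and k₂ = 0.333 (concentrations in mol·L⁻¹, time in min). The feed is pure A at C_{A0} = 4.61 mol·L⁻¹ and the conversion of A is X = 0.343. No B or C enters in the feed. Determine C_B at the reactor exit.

Exit C_A = C_{A0}(1−X) = 4.61×0.657 = 3.029 mol·L⁻¹.
Rates in a CSTR are evaluated at the outlet concentration: r_B = 0.113×3.029^2 = 1.037, r_C = 0.333×3.029 = 1.009.
Fraction of consumed A going to B: r_B/(r_B+r_C) = 0.5069.
C_B = 0.5069·C_{A0}·X = 0.5069×4.61×0.343 = 0.801 mol·L⁻¹.

0.801 mol·L⁻¹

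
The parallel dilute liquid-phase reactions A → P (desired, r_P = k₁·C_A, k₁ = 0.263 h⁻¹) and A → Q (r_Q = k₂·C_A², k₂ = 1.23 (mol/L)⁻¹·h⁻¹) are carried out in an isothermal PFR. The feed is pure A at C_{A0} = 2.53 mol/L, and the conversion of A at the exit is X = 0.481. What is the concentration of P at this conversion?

C_A = C_{A0}(1−X) = 1.313 mol/L.
Along a PFR/batch, dC_P/dC_A = −r_P/(r_P+r_Q) = −k₁/(k₁+k₂·C_A).
Integrating from C_{A0} to C_A: C_P = (0.263/1.23)·ln[(0.263+1.23·2.53)/(0.263+1.23·1.31)] = 0.2138·ln(3.375/1.878) = 0.1253 mol/L.

0.125 mol/L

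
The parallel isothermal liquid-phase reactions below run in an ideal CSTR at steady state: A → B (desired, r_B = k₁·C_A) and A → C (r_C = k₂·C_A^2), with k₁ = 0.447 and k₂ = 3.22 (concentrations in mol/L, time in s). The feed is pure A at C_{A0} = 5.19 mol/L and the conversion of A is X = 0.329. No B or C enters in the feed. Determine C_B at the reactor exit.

0.0655 mol/L

Exit C_A = C_{A0}(1−X) = 5.19×0.671 = 3.482 mol/L.
In a CSTR the entire volume is at exit conditions, so r_B = 0.447×3.482 = 1.557 and r_C = 3.22×3.482^2 = 39.05.
Fraction of consumed A going to B: r_B/(r_B+r_C) = 0.03833.
C_B = 0.03833·C_{A0}·X = 0.03833×5.19×0.329 = 0.0655 mol/L.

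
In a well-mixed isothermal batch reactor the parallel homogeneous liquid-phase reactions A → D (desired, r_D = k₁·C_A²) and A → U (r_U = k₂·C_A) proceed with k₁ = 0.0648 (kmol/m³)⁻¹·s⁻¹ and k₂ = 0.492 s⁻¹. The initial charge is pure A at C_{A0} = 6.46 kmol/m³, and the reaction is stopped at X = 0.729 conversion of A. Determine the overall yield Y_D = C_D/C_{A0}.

0.249

C_A = C_{A0}(1−X) = 1.751 kmol/m³.
Along a PFR/batch, dC_U/dC_A = −r_U/(r_D+r_U) = −k₂/(k₂+k₁·C_A).
Integrating from C_{A0} to C_A: C_U = (0.492/0.0648)·ln[(0.492+0.0648·6.46)/(0.492+0.0648·1.75)] = 7.593·ln(0.9106/0.6054) = 3.099 kmol/m³.
Then C_D = (C_{A0}−C_A) − C_U = 4.709 − 3.099 = 1.610 kmol/m³.
Y_D = C_D/C_{A0} = 1.610/6.46 = 0.249.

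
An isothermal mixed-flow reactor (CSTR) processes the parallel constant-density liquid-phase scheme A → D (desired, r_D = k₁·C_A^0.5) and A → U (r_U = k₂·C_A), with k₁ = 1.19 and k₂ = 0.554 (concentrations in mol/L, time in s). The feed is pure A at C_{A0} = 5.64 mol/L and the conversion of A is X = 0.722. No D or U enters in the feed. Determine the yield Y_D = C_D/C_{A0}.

Exit C_A = C_{A0}(1−X) = 5.64×0.278 = 1.568 mol/L.
In a CSTR the entire volume is at exit conditions, so r_D = 1.19×1.568^0.5 = 1.490 and r_U = 0.554×1.568 = 0.8686.
Fraction of consumed A going to D: r_D/(r_D+r_U) = 0.6317.
C_D = 0.6317·C_{A0}·X = 0.6317×5.64×0.722 = 2.57 mol/L; Y_D = C_D/C_{A0} = 0.456.

0.456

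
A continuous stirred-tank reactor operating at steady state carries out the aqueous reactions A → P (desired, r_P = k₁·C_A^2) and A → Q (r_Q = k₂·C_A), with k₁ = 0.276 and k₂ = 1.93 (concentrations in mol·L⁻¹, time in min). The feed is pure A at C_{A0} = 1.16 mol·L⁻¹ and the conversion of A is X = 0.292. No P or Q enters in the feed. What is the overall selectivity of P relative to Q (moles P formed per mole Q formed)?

Exit C_A = C_{A0}(1−X) = 1.16×0.708 = 0.8213 mol·L⁻¹.
In a CSTR the entire volume is at exit conditions, so r_P = 0.276×0.8213^2 = 0.1862 and r_Q = 1.93×0.8213 = 1.585.
Overall selectivity = C_P/C_Q = r_Pτ/(r_Qτ) = r_P/r_Q = 0.117.

0.117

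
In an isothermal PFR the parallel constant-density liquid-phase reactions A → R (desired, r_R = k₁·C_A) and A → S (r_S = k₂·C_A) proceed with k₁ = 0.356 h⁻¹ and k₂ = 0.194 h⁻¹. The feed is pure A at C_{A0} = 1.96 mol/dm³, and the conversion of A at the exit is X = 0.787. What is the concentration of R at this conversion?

C_A = C_{A0}(1−X) = 0.4175 mol/dm³.
Both paths are first order in A, so the instantaneous fraction to R is constant: dC_R/d(−C_A) = k₁/(k₁+k₂) = 0.6473.
C_R = 0.6473·(C_{A0}−C_A) = 0.6473×1.543 = 0.998 mol/dm³.

0.998 mol/dm³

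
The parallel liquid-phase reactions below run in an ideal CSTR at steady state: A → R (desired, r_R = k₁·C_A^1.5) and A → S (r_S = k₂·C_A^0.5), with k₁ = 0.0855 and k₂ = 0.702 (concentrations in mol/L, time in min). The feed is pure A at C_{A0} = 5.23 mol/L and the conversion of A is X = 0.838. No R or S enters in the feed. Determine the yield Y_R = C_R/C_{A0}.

Exit C_A = C_{A0}(1−X) = 5.23×0.162 = 0.8473 mol/L.
In a CSTR the entire volume is at exit conditions, so r_R = 0.0855×0.8473^1.5 = 0.06668 and r_S = 0.702×0.8473^0.5 = 0.6462.
Fraction of consumed A going to R: r_R/(r_R+r_S) = 0.09354.
C_R = 0.09354·C_{A0}·X = 0.09354×5.23×0.838 = 0.410 mol/L; Y_R = C_R/C_{A0} = 0.0784.

0.0784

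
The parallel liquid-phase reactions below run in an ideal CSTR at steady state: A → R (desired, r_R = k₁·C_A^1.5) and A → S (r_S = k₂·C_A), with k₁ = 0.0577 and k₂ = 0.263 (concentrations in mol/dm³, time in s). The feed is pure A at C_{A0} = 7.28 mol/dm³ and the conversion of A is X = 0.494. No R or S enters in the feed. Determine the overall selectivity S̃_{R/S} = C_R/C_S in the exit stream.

0.421

Exit C_A = C_{A0}(1−X) = 7.28×0.506 = 3.684 mol/dm³.
In a CSTR the entire volume is at exit conditions, so r_R = 0.0577×3.684^1.5 = 0.4079 and r_S = 0.263×3.684 = 0.9688.
Overall selectivity = C_R/C_S = r_Rτ/(r_Sτ) = r_R/r_S = 0.421.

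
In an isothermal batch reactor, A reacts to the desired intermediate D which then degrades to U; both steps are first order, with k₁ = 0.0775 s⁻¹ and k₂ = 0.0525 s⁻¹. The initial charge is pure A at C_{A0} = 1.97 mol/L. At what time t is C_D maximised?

15.6 s

Setting dC_D/dt = 0 gives t_opt = ln(k₂/k₁)/(k₂−k₁).
= ln(0.0525/0.0775)/(0.0525−0.0775) = ln(0.6774)/-0.02500 = -0.3895/-0.02500 = 15.6 s.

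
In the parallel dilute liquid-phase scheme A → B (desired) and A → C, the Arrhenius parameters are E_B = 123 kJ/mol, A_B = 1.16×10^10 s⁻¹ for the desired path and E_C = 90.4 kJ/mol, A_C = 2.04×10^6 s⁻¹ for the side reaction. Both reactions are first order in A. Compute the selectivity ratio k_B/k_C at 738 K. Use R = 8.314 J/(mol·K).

Since both paths have the same order in A, the concentration cancels and S_{B/C} = k_B/k_C = (A_B/A_C)·exp[(E_C−E_B)/(RT)].
(E_C−E_B)/(RT) = (90.4−123)×10³/(8.314×738) = -32600/6136 = -5.313.
k_B/k_C = (1.16×10^10/2.04×10^6)·exp(-5.313) = 5686 × 0.004926 = 28.0.

28.0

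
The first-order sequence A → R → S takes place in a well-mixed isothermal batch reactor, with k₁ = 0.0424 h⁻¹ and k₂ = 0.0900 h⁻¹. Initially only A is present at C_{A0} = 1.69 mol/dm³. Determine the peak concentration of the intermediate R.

For a first-order series the maximum intermediate yield is C_{R,max}/C_{A0} = (k₁/k₂)^[k₂/(k₂−k₁)].
= (0.0424/0.0900)^(0.0900/(0.0900−0.0424)) = (0.4711)^(1.891) = 0.2410.
C_{R,max} = 0.2410×1.69 = 0.407 mol/dm³.

0.407 mol/dm³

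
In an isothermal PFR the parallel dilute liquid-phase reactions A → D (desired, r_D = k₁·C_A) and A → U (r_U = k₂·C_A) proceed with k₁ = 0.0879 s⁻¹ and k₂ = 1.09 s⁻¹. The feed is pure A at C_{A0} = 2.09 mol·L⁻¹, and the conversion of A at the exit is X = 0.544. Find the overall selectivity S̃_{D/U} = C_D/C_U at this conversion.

C_A = C_{A0}(1−X) = 0.9530 mol·L⁻¹.
Both paths are first order in A, so the instantaneous fraction to D is constant: dC_D/d(−C_A) = k₁/(k₁+k₂) = 0.07462.
C_D = 0.07462·(C_{A0}−C_A) = 0.07462×1.137 = 0.0848 mol·L⁻¹.
C_U = (C_{A0}−C_A)−C_D = 1.052 mol·L⁻¹; S̃_{D/U} = 0.08484/1.052 = 0.0806.

0.0806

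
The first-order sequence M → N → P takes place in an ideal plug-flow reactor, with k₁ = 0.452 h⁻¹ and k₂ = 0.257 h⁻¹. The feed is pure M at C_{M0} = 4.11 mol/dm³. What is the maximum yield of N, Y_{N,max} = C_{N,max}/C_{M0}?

0.475

At the optimum, C_{N,max}/C_{M0} = (k₁/k₂)^[k₂/(k₂−k₁)].
= (0.452/0.257)^(0.257/(0.257−0.452)) = (1.759)^(-1.318) = 0.4752.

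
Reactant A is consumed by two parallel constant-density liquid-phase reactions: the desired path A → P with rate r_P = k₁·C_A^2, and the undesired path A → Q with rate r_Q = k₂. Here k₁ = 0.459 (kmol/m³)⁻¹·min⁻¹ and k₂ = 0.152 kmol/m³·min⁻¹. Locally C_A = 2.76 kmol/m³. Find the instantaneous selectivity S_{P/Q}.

23.0

S_{P/Q} = r_P/r_Q = (k₁·C_A^2)/(k₂) = (k₁/k₂)·C_A^2.
= (0.459×2.760^2) / (0.152) = 3.496/0.1520 = 23.0.
Since the desired path is higher order in A, keeping C_A high (PFR or concentrated feed) favours P.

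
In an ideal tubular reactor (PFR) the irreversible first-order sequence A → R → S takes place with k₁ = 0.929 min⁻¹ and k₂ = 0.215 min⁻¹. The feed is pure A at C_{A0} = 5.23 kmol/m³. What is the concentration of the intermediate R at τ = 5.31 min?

2.12 kmol/m³

Solving the coupled first-order balances gives C_R(τ) = [k₁/(k₂−k₁)]·C_{A0}·(e^(−k₁τ) − e^(−k₂τ)).
e^(−k₁τ) = e^(−0.929×5.31) = e^(−4.933) = 0.007205; e^(−k₂τ) = e^(−1.142) = 0.3193.
C_R = 0.929×5.23/(0.215−0.929) × (0.007205−0.3193) = (-6.805)×(-0.3121) = 2.124 kmol/m³.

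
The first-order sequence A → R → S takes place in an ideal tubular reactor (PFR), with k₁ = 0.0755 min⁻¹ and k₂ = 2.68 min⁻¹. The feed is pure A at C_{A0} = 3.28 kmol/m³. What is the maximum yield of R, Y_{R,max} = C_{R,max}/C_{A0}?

0.0254

Evaluating C_R at τ_opt = ln(k₂/k₁)/(k₂−k₁) gives C_{R,max}/C_{A0} = (k₁/k₂)^[k₂/(k₂−k₁)].
= (0.0755/2.68)^(2.68/(2.68−0.0755)) = (0.02817)^(1.029) = 0.02540.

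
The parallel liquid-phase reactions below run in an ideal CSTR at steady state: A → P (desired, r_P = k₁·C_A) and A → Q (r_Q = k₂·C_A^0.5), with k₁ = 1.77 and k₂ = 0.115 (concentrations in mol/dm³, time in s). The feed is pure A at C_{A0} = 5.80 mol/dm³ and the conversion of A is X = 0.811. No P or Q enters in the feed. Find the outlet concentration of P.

Exit C_A = C_{A0}(1−X) = 5.80×0.189 = 1.096 mol/dm³.
Rates in a CSTR are evaluated at the outlet concentration: r_P = 1.77×1.096 = 1.940, r_Q = 0.115×1.096^0.5 = 0.1204.
Fraction of consumed A going to P: r_P/(r_P+r_Q) = 0.9416.
C_P = 0.9416·C_{A0}·X = 0.9416×5.80×0.811 = 4.43 mol/dm³.

4.43 mol/dm³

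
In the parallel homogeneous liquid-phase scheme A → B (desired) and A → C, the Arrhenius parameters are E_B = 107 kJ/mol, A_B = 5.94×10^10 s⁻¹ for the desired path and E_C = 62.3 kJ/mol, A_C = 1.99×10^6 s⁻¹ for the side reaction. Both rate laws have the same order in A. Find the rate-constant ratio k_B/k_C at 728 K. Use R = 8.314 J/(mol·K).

18.5

k_B/k_C = (A_B/A_C)·exp[−(E_B−E_C)/(RT)] = (A_B/A_C)·exp[(E_C−E_B)/(RT)].
(E_C−E_B)/(RT) = (62.3−107)×10³/(8.314×728) = -44700/6053 = -7.385.
k_B/k_C = (5.94×10^10/1.99×10^6)·exp(-7.385) = 29849 × 6.203×10^-4 = 18.5.
Since E_B > E_C, raising the temperature improves selectivity toward B.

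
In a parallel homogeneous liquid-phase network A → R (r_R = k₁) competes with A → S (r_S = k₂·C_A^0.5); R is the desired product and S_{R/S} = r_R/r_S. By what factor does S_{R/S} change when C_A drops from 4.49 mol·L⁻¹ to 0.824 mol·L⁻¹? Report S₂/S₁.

2.33

S_{R/S} = (k₁/k₂)·C_A^-0.5, so S₂/S₁ = (C_{A,2}/C_{A,1})^-0.5.
= (0.824/4.49)^(-0.5) = (0.1835)^(-0.5) = 2.33.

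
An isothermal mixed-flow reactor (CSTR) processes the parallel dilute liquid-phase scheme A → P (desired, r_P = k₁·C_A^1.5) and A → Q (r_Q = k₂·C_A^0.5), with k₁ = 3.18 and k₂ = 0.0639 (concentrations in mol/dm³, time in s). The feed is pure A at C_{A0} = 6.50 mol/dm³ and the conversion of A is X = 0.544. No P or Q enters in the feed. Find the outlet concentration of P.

Exit C_A = C_{A0}(1−X) = 6.50×0.456 = 2.964 mol/dm³.
A CSTR operates uniformly at the exit composition, giving r_P = 16.23 and r_Q = 0.1100 (each k·C_A^n at C_A = 2.964).
Fraction of consumed A going to P: r_P/(r_P+r_Q) = 0.9933.
C_P = 0.9933·C_{A0}·X = 0.9933×6.50×0.544 = 3.51 mol/dm³.

3.51 mol/dm³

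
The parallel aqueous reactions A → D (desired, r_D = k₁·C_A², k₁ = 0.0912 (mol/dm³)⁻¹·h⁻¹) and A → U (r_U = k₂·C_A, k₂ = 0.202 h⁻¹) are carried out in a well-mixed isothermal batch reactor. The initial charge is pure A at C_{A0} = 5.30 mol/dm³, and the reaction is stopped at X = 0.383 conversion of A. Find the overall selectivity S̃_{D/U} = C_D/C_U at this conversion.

C_A = C_{A0}(1−X) = 3.270 mol/dm³.
Along a PFR/batch, dC_U/dC_A = −r_U/(r_D+r_U) = −k₂/(k₂+k₁·C_A).
Integrating from C_{A0} to C_A: C_U = (0.202/0.0912)·ln[(0.202+0.0912·5.30)/(0.202+0.0912·3.27)] = 2.215·ln(0.6854/0.5002) = 0.6974 mol/dm³.
Then C_D = (C_{A0}−C_A) − C_U = 2.030 − 0.6974 = 1.332 mol/dm³.
S̃_{D/U} = C_D/C_U = 1.332/0.6974 = 1.91.

1.91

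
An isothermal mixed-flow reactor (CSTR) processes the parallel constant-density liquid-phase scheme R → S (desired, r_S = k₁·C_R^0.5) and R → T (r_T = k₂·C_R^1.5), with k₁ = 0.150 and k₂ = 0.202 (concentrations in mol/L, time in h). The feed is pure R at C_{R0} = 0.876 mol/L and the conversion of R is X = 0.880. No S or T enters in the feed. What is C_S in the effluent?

Exit C_R = C_{R0}(1−X) = 0.876×0.120 = 0.1051 mol/L.
In a CSTR the entire volume is at exit conditions, so r_S = 0.150×0.1051^0.5 = 0.04863 and r_T = 0.202×0.1051^1.5 = 0.006885.
Fraction of consumed R going to S: r_S/(r_S+r_T) = 0.8760.
C_S = 0.8760·C_{R0}·X = 0.8760×0.876×0.880 = 0.675 mol/L.

0.675 mol/L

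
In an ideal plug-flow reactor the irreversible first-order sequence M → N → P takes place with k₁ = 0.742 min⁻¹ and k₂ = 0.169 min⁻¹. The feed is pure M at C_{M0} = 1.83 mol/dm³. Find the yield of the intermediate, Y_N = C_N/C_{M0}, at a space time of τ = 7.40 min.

0.365

For first-order series with pure M initially, C_N(τ) = k₁C_{M0}/(k₂−k₁)·(e^(−k₁τ) − e^(−k₂τ)).
e^(−k₁τ) = e^(−0.742×7.40) = e^(−5.491) = 0.004125; e^(−k₂τ) = e^(−1.251) = 0.2863.
C_N = 0.742×1.83/(0.169−0.742) × (0.004125−0.2863) = (-2.370)×(-0.2822) = 0.6688 mol/dm³.
Y_N = C_N/C_{M0} = 0.6688/1.83 = 0.365.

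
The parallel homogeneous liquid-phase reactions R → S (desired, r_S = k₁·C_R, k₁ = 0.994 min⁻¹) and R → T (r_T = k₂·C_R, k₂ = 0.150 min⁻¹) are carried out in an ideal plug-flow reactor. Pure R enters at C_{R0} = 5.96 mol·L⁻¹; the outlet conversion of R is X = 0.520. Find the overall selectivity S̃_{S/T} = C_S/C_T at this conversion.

C_R = C_{R0}(1−X) = 2.861 mol·L⁻¹.
Both paths are first order in R, so the instantaneous fraction to S is constant: dC_S/d(−C_R) = k₁/(k₁+k₂) = 0.8689.
C_S = 0.8689·(C_{R0}−C_R) = 0.8689×3.099 = 2.69 mol·L⁻¹.
C_T = (C_{R0}−C_R)−C_S = 0.4064 mol·L⁻¹; S̃_{S/T} = 2.693/0.4064 = 6.63.

6.63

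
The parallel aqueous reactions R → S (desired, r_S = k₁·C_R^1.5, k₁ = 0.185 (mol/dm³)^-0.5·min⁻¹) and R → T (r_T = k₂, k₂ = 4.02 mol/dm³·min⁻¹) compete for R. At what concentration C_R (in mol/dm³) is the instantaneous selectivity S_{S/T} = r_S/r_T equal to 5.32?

23.7 mol/dm³

S_{S/T} = (k₁/k₂)·C_R^1.5 ⇒ C_R = (S·k₂/k₁)^(1/1.5).
= (5.32×4.02/0.185)^(0.6667) = (115.6)^(0.6667) = 23.7 mol/dm³.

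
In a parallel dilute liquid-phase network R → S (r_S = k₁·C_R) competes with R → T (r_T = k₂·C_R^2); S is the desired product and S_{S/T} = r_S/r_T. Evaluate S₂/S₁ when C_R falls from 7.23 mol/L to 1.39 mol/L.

S_{S/T} = (k₁/k₂)·C_R⁻¹, so S₂/S₁ = (C_{R,2}/C_{R,1})⁻¹.
= 7.23/1.39 = 5.20.

5.20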